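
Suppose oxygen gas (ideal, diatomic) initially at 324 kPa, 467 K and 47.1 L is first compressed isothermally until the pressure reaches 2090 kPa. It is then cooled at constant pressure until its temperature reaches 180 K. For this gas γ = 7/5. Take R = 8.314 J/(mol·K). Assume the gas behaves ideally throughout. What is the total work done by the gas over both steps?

-37800 J

n = P₁V₁/(RT₁) = 324×47.1/(8.314×467) = 3.93 mol.
Step 1 — Isothermal: T stays 467 K; PV = const ⇒ V₂ = 7.30 L, P₂ = 2090 kPa.
ΔU = 0 (ideal gas, T constant).
W = nRT ln(V₂/V₁) = 3.93×8.314×467×ln(0.155) = -28400 J.
Q = ΔU + W = -28400 J.
State after step 1: P = 2090 kPa, V = 7.30 L, T = 467 K.
Step 2 — Isobaric: P stays 2090 kPa; V/T = const ⇒ T₂ = 180 K, V₂ = 2.81 L.
W = PΔV = 2090×(2.81−7.30) kPa·L = -9380 J.
ΔU = nCvΔT = 3.93×20.8×(180−467) = -23400 J.
Q = ΔU + W = nCpΔT = -32800 J.
Net over both steps: W = -37800 J, Q = -61300 J, ΔU = -23400 J.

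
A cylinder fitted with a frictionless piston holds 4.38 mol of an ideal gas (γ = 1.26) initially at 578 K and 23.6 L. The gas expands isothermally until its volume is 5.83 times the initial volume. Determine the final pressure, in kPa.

153 kPa

P₁ = nRT₁/V₁ = 4.38×8.314×578/23.6 = 892 kPa.
Isothermal: T stays 578 K; PV = const ⇒ V₂ = 138 L, P₂ = 153 kPa.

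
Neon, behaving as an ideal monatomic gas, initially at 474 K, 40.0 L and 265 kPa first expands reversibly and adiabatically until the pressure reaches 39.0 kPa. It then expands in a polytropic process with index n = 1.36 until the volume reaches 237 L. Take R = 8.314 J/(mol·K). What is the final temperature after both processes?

176 K

n = P₁V₁/(RT₁) = 265×40.0/(8.314×474) = 2.69 mol.
Step 1 — Adiabatic: T₂/T₁ = (P₂/P₁)^((γ−1)/γ) ⇒ T₂ = 474×(0.147)^0.400 = 220 K; V₂ = 126 L.
ΔU = nCvΔT = 2.69×12.5×(220−474) = -8510 J.
Q = 0 for an adiabatic process, so W = −ΔU = 8510 J.
State after step 1: P = 39.0 kPa, V = 126 L, T = 220 K.
Step 2 — Polytropic n=1.36: T₂ = T₁(V₁/V₂)^(n−1) = 220×(0.533)^0.36 = 176 K; P₂ = P₁(V₁/V₂)^n = 16.6 kPa.
W = (P₁V₁−P₂V₂)/(n−1) = (39.0×126−16.6×237)/0.36 = 2770 J.
ΔU = nCvΔT = 2.69×12.5×(176−220) = -1500 J.
Q = ΔU + W = 1280 J.
Net over both steps: W = 11300 J, Q = 1280 J, ΔU = -10000 J.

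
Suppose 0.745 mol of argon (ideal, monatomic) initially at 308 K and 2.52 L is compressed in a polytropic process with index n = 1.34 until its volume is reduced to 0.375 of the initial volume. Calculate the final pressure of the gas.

P₁ = nRT₁/V₁ = 0.745×8.314×308/2.52 = 757 kPa.
Polytropic n=1.34: T₂ = T₁(V₁/V₂)^(n−1) = 308×(2.67)^0.34 = 430 K; P₂ = P₁(V₁/V₂)^n = 2820 kPa.

2820 kPa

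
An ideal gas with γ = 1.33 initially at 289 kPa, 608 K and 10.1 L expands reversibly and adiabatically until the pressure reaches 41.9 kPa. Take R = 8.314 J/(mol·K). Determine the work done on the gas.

-3370 J

n = P₁V₁/(RT₁) = 289×10.1/(8.314×608) = 0.577 mol.
Adiabatic: T₂/T₁ = (P₂/P₁)^((γ−1)/γ) ⇒ T₂ = 608×(0.145)^0.248 = 377 K; V₂ = 43.1 L.
ΔU = nCvΔT = 0.577×25.2×(377−608) = -3370 J.
Q = 0 for an adiabatic process, so W = −ΔU = 3370 J.
Work done on the gas = −W_by = -3370 J.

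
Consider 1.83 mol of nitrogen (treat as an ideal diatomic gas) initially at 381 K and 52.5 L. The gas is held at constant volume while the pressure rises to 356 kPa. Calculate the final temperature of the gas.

1230 K

P₁ = nRT₁/V₁ = 1.83×8.314×381/52.5 = 110 kPa.
Isochoric: V stays 52.5 L; P/T = const ⇒ T₂ = 1230 K, P₂ = 356 kPa.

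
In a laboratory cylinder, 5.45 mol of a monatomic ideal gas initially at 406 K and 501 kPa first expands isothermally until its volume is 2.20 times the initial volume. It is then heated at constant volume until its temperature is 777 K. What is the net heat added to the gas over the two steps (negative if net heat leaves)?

39700 J

V₁ = nRT₁/P₁ = 5.45×8.314×406/501 = 36.7 L.
Step 1 — Isothermal: T stays 406 K; PV = const ⇒ V₂ = 80.8 L, P₂ = 228 kPa.
ΔU = 0 (ideal gas, T constant).
W = nRT ln(V₂/V₁) = 5.45×8.314×406×ln(2.20) = 14500 J.
Q = ΔU + W = 14500 J.
State after step 1: P = 228 kPa, V = 80.8 L, T = 406 K.
Step 2 — Isochoric: V stays 80.8 L; P/T = const ⇒ T₂ = 777 K, P₂ = 436 kPa.
W = 0 (no volume change).
ΔU = nCvΔT = 5.45×12.5×(777−406) = 25200 J.
Q = ΔU = 25200 J.
Net over both steps: W = 14500 J, Q = 39700 J, ΔU = 25200 J.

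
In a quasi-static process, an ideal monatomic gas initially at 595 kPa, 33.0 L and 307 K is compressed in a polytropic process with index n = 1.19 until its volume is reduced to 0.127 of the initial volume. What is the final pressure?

6930 kPa

Polytropic n=1.19: T₂ = T₁(V₁/V₂)^(n−1) = 307×(7.87)^0.19 = 454 K; P₂ = P₁(V₁/V₂)^n = 6930 kPa.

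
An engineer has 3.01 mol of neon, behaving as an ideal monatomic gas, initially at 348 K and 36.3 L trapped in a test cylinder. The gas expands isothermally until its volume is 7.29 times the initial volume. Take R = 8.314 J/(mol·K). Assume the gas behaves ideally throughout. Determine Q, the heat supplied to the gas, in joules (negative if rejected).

P₁ = nRT₁/V₁ = 3.01×8.314×348/36.3 = 240 kPa.
Isothermal: T stays 348 K; PV = const ⇒ V₂ = 265 L, P₂ = 32.9 kPa.
ΔU = 0 (ideal gas, T constant).
W = nRT ln(V₂/V₁) = 3.01×8.314×348×ln(7.29) = 17300 J.
Q = ΔU + W = 17300 J.

17300 J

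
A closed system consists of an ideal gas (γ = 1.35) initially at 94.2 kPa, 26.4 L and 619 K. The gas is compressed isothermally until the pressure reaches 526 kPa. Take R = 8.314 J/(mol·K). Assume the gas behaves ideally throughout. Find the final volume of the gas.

Isothermal: T stays 619 K; PV = const ⇒ V₂ = 4.73 L, P₂ = 526 kPa.

4.73 L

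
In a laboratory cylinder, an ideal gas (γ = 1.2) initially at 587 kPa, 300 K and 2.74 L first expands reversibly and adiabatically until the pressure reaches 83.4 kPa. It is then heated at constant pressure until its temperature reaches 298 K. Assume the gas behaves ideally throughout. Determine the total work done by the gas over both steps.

n = P₁V₁/(RT₁) = 587×2.74/(8.314×300) = 0.645 mol.
Step 1 — Adiabatic: T₂/T₁ = (P₂/P₁)^((γ−1)/γ) ⇒ T₂ = 300×(0.142)^0.167 = 217 K; V₂ = 13.9 L.
ΔU = nCvΔT = 0.645×41.6×(217−300) = -2230 J.
Q = 0 for an adiabatic process, so W = −ΔU = 2230 J.
State after step 1: P = 83.4 kPa, V = 13.9 L, T = 217 K.
Step 2 — Isobaric: P stays 83.4 kPa; V/T = const ⇒ T₂ = 298 K, V₂ = 19.2 L.
W = PΔV = 83.4×(19.2−13.9) kPa·L = 436 J.
ΔU = nCvΔT = 0.645×41.6×(298−217) = 2180 J.
Q = ΔU + W = nCpΔT = 2610 J.
Net over both steps: W = 2670 J, Q = 2610 J, ΔU = -53.6 J.

2670 J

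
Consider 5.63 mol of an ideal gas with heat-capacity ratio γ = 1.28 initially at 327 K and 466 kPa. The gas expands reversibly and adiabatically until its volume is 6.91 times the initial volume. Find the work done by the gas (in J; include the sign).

22800 J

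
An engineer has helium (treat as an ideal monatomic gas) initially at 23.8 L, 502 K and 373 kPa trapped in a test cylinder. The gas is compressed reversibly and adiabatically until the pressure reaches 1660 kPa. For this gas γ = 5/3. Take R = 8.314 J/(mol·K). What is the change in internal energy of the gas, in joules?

10900 J

n = P₁V₁/(RT₁) = 373×23.8/(8.314×502) = 2.13 mol.
Adiabatic: T₂/T₁ = (P₂/P₁)^((γ−1)/γ) ⇒ T₂ = 502×(4.45)^0.400 = 912 K; V₂ = 9.72 L.
For an ideal gas ΔU = nCvΔT with Cv = (3/2)R = 12.5 J/(mol·K).
ΔU = 2.13×12.5×(912−502) = 10900 J.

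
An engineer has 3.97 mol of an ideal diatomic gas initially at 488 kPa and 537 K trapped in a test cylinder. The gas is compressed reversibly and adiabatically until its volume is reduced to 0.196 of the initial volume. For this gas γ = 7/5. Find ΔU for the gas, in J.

V₁ = nRT₁/P₁ = 3.97×8.314×537/488 = 36.3 L.
Adiabatic: TV^(γ−1) = const ⇒ T₂ = 537×(5.10)^0.400 = 1030 K; PV^γ = const ⇒ P₂ = 4780 kPa.
For an ideal gas ΔU = nCvΔT with Cv = (5/2)R = 20.8 J/(mol·K).
ΔU = 3.97×20.8×(1030−537) = 40700 J.

40700 J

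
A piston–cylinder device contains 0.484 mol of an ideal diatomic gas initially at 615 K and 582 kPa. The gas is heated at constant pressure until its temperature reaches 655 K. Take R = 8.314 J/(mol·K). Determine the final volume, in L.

4.53 L

V₁ = nRT₁/P₁ = 0.484×8.314×615/582 = 4.25 L.
Isobaric: P stays 582 kPa; V/T = const ⇒ T₂ = 655 K, V₂ = 4.53 L.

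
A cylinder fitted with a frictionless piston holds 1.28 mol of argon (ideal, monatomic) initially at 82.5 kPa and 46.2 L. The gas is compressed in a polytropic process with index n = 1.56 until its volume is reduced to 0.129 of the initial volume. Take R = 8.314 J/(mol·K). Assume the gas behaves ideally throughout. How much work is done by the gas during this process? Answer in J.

-14600 J

T₁ = P₁V₁/(nR) = 82.5×46.2/(1.28×8.314) = 358 K.
Polytropic n=1.56: T₂ = T₁(V₁/V₂)^(n−1) = 358×(7.75)^0.56 = 1130 K; P₂ = P₁(V₁/V₂)^n = 2010 kPa.
W = (P₁V₁−P₂V₂)/(n−1) = (82.5×46.2−2010×5.96)/0.56 = -14600 J.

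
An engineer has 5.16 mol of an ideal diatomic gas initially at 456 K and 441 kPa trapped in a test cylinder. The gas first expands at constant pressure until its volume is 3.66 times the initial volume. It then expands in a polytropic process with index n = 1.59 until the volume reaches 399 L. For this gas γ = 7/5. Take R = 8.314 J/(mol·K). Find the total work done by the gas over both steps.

V₁ = nRT₁/P₁ = 5.16×8.314×456/441 = 44.4 L.
Step 1 — Isobaric: P stays 441 kPa; V/T = const ⇒ T₂ = 1670 K, V₂ = 162 L.
W = PΔV = 441×(162−44.4) kPa·L = 52000 J.
ΔU = nCvΔT = 5.16×20.8×(1670−456) = 130000 J.
Q = ΔU + W = nCpΔT = 182000 J.
State after step 1: P = 441 kPa, V = 162 L, T = 1670 K.
Step 2 — Polytropic n=1.59: T₂ = T₁(V₁/V₂)^(n−1) = 1670×(0.407)^0.59 = 982 K; P₂ = P₁(V₁/V₂)^n = 106 kPa.
W = (P₁V₁−P₂V₂)/(n−1) = (441×162−106×399)/0.59 = 50000 J.
ΔU = nCvΔT = 5.16×20.8×(982−1670) = -73700 J.
Q = ΔU + W = -23700 J.
Net over both steps: W = 102000 J, Q = 158000 J, ΔU = 56400 J.

102000 J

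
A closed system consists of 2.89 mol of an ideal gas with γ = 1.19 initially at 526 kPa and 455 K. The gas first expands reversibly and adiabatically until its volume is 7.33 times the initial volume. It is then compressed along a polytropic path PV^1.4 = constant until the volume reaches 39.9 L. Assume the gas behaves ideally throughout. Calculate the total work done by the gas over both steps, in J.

4860 J

V₁ = nRT₁/P₁ = 2.89×8.314×455/526 = 20.8 L.
Step 1 — Adiabatic: TV^(γ−1) = const ⇒ T₂ = 455×(0.136)^0.190 = 312 K; PV^γ = const ⇒ P₂ = 49.1 kPa.
ΔU = nCvΔT = 2.89×43.8×(312−455) = -18100 J.
Q = 0 for an adiabatic process, so W = −ΔU = 18100 J.
State after step 1: P = 49.1 kPa, V = 152 L, T = 312 K.
Step 2 — Polytropic n=1.4: T₂ = T₁(V₁/V₂)^(n−1) = 312×(3.82)^0.40 = 533 K; P₂ = P₁(V₁/V₂)^n = 321 kPa.
W = (P₁V₁−P₂V₂)/(n−1) = (49.1×152−321×39.9)/0.40 = -13300 J.
ΔU = nCvΔT = 2.89×43.8×(533−312) = 27900 J.
Q = ΔU + W = 14700 J.
Net over both steps: W = 4860 J, Q = 14700 J, ΔU = 9810 J.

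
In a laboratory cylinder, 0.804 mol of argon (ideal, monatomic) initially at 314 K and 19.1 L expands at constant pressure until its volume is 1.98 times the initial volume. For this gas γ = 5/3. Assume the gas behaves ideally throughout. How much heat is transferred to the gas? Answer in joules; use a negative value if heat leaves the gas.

5140 J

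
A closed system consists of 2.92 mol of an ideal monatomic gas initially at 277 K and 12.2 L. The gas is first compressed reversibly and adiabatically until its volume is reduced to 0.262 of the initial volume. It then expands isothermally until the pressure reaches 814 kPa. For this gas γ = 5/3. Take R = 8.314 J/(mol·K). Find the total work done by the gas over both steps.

P₁ = nRT₁/V₁ = 2.92×8.314×277/12.2 = 551 kPa.
Step 1 — Adiabatic: TV^(γ−1) = const ⇒ T₂ = 277×(3.82)^0.667 = 677 K; PV^γ = const ⇒ P₂ = 5140 kPa.
ΔU = nCvΔT = 2.92×12.5×(677−277) = 14500 J.
Q = 0 for an adiabatic process, so W = −ΔU = -14500 J.
State after step 1: P = 5140 kPa, V = 3.20 L, T = 677 K.
Step 2 — Isothermal: T stays 677 K; PV = const ⇒ V₂ = 20.2 L, P₂ = 814 kPa.
ΔU = 0 (ideal gas, T constant).
W = nRT ln(V₂/V₁) = 2.92×8.314×677×ln(6.31) = 30300 J.
Q = ΔU + W = 30300 J.
Net over both steps: W = 15700 J, Q = 30300 J, ΔU = 14500 J.

15700 J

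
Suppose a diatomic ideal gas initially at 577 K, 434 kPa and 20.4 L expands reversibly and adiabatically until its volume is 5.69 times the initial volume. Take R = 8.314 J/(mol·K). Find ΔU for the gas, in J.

-11100 J

n = P₁V₁/(RT₁) = 434×20.4/(8.314×577) = 1.85 mol.
Adiabatic: TV^(γ−1) = const ⇒ T₂ = 577×(0.176)^0.400 = 288 K; PV^γ = const ⇒ P₂ = 38.0 kPa.
For an ideal gas ΔU = nCvΔT with Cv = (5/2)R = 20.8 J/(mol·K).
ΔU = 1.85×20.8×(288−577) = -11100 J.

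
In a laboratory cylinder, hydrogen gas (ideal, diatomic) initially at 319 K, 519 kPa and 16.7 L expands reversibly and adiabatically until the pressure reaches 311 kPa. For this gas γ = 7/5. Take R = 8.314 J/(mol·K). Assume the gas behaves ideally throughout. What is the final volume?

24.1 L

Adiabatic: T₂/T₁ = (P₂/P₁)^((γ−1)/γ) ⇒ T₂ = 319×(0.599)^0.286 = 276 K; V₂ = 24.1 L.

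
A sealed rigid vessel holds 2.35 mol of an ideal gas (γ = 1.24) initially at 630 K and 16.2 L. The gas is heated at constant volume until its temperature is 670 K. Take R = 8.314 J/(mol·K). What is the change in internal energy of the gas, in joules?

P₁ = nRT₁/V₁ = 2.35×8.314×630/16.2 = 760 kPa.
Isochoric: V stays 16.2 L; P/T = const ⇒ T₂ = 670 K, P₂ = 808 kPa.
For an ideal gas ΔU = nCvΔT with Cv = R/(γ−1) = 34.6 J/(mol·K).
ΔU = 2.35×34.6×(670−630) = 3260 J.

3260 J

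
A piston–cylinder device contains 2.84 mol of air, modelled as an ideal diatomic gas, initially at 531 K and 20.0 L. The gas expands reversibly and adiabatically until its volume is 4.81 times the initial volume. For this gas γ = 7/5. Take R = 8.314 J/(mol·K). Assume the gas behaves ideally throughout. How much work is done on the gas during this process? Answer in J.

-14600 J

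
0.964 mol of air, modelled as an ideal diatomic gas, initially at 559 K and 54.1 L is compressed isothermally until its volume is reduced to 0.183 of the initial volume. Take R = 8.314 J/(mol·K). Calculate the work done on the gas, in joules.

7610 J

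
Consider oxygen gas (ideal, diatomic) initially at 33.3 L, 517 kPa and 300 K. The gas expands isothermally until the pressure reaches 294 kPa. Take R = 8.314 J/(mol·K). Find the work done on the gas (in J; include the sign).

n = P₁V₁/(RT₁) = 517×33.3/(8.314×300) = 6.90 mol.
Isothermal: T stays 300 K; PV = const ⇒ V₂ = 58.6 L, P₂ = 294 kPa.
W = nRT ln(V₂/V₁) = 6.90×8.314×300×ln(1.76) = 9720 J.
Work done on the gas = −W_by = -9720 J.

-9720 J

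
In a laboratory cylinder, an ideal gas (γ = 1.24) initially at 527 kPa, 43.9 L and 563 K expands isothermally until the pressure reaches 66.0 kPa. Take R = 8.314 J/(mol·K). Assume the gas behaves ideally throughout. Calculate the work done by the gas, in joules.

48100 J

n = P₁V₁/(RT₁) = 527×43.9/(8.314×563) = 4.94 mol.
Isothermal: T stays 563 K; PV = const ⇒ V₂ = 351 L, P₂ = 66.0 kPa.
W = nRT ln(V₂/V₁) = 4.94×8.314×563×ln(7.98) = 48100 J.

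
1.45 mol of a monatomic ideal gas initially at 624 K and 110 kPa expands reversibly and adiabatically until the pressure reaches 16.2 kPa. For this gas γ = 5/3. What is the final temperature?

290 K

V₁ = nRT₁/P₁ = 1.45×8.314×624/110 = 68.4 L.
Adiabatic: T₂/T₁ = (P₂/P₁)^((γ−1)/γ) ⇒ T₂ = 624×(0.147)^0.400 = 290 K; V₂ = 216 L.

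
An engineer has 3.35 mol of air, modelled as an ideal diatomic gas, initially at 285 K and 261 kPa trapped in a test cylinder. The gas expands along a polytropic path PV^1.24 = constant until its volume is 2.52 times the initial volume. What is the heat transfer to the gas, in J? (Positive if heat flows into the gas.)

V₁ = nRT₁/P₁ = 3.35×8.314×285/261 = 30.4 L.
Polytropic n=1.24: T₂ = T₁(V₁/V₂)^(n−1) = 285×(0.397)^0.24 = 228 K; P₂ = P₁(V₁/V₂)^n = 83.0 kPa.
W = (P₁V₁−P₂V₂)/(n−1) = (261×30.4−83.0×76.6)/0.24 = 6580 J.
ΔU = nCvΔT = 3.35×20.8×(228−285) = -3950 J.
Q = ΔU + W = 2630 J.

2630 J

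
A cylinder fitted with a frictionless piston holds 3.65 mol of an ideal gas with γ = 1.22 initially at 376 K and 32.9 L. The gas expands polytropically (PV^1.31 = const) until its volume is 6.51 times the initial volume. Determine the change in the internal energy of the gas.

-22800 J

P₁ = nRT₁/V₁ = 3.65×8.314×376/32.9 = 347 kPa.
Polytropic n=1.31: T₂ = T₁(V₁/V₂)^(n−1) = 376×(0.154)^0.31 = 210 K; P₂ = P₁(V₁/V₂)^n = 29.8 kPa.
For an ideal gas ΔU = nCvΔT with Cv = R/(γ−1) = 37.8 J/(mol·K).
ΔU = 3.65×37.8×(210−376) = -22800 J.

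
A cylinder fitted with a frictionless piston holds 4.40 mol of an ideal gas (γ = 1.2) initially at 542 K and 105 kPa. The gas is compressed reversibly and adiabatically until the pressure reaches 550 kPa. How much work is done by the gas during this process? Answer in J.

V₁ = nRT₁/P₁ = 4.40×8.314×542/105 = 189 L.
Adiabatic: T₂/T₁ = (P₂/P₁)^((γ−1)/γ) ⇒ T₂ = 542×(5.24)^0.167 = 714 K; V₂ = 47.5 L.
ΔU = nCvΔT = 4.40×41.6×(714−542) = 31500 J.
Q = 0 for an adiabatic process, so W = −ΔU = -31500 J.

-31500 J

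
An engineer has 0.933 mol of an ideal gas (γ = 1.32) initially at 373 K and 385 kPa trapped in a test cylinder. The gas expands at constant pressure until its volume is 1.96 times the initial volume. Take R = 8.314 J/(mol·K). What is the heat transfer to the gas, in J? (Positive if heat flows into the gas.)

V₁ = nRT₁/P₁ = 0.933×8.314×373/385 = 7.52 L.
Isobaric: P stays 385 kPa; V/T = const ⇒ T₂ = 731 K, V₂ = 14.7 L.
W = PΔV = 385×(14.7−7.52) kPa·L = 2780 J.
ΔU = nCvΔT = 0.933×26.0×(731−373) = 8680 J.
Q = ΔU + W = nCpΔT = 11500 J.

11500 J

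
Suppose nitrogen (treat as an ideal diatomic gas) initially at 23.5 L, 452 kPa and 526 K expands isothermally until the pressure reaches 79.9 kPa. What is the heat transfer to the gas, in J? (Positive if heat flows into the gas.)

n = P₁V₁/(RT₁) = 452×23.5/(8.314×526) = 2.43 mol.
Isothermal: T stays 526 K; PV = const ⇒ V₂ = 133 L, P₂ = 79.9 kPa.
ΔU = 0 (ideal gas, T constant).
W = nRT ln(V₂/V₁) = 2.43×8.314×526×ln(5.66) = 18400 J.
Q = ΔU + W = 18400 J.

18400 J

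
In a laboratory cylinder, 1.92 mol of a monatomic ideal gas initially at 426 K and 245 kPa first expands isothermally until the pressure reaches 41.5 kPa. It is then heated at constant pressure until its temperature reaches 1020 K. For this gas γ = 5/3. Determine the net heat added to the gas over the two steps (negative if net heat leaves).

V₁ = nRT₁/P₁ = 1.92×8.314×426/245 = 27.8 L.
Step 1 — Isothermal: T stays 426 K; PV = const ⇒ V₂ = 164 L, P₂ = 41.5 kPa.
ΔU = 0 (ideal gas, T constant).
W = nRT ln(V₂/V₁) = 1.92×8.314×426×ln(5.90) = 12100 J.
Q = ΔU + W = 12100 J.
State after step 1: P = 41.5 kPa, V = 164 L, T = 426 K.
Step 2 — Isobaric: P stays 41.5 kPa; V/T = const ⇒ T₂ = 1020 K, V₂ = 392 L.
W = PΔV = 41.5×(392−164) kPa·L = 9480 J.
ΔU = nCvΔT = 1.92×12.5×(1020−426) = 14200 J.
Q = ΔU + W = nCpΔT = 23700 J.
Net over both steps: W = 21600 J, Q = 35800 J, ΔU = 14200 J.

35800 J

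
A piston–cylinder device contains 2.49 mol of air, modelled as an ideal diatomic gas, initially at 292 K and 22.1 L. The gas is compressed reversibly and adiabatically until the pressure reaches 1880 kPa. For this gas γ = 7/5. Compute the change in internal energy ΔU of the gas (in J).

P₁ = nRT₁/V₁ = 2.49×8.314×292/22.1 = 274 kPa.
Adiabatic: T₂/T₁ = (P₂/P₁)^((γ−1)/γ) ⇒ T₂ = 292×(6.87)^0.286 = 506 K; V₂ = 5.58 L.
For an ideal gas ΔU = nCvΔT with Cv = (5/2)R = 20.8 J/(mol·K).
ΔU = 2.49×20.8×(506−292) = 11100 J.

11100 J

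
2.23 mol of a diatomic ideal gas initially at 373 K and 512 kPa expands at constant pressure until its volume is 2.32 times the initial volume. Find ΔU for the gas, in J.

V₁ = nRT₁/P₁ = 2.23×8.314×373/512 = 13.5 L.
Isobaric: P stays 512 kPa; V/T = const ⇒ T₂ = 865 K, V₂ = 31.3 L.
For an ideal gas ΔU = nCvΔT with Cv = (5/2)R = 20.8 J/(mol·K).
ΔU = 2.23×20.8×(865−373) = 22800 J.

22800 J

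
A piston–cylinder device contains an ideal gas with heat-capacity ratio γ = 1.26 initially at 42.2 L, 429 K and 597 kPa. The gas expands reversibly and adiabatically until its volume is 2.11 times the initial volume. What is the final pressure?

Adiabatic: TV^(γ−1) = const ⇒ T₂ = 429×(0.474)^0.260 = 353 K; PV^γ = const ⇒ P₂ = 233 kPa.

233 kPa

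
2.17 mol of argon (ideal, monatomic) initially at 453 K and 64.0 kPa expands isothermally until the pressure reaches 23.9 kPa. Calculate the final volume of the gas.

342 L

V₁ = nRT₁/P₁ = 2.17×8.314×453/64.0 = 128 L.
Isothermal: T stays 453 K; PV = const ⇒ V₂ = 342 L, P₂ = 23.9 kPa.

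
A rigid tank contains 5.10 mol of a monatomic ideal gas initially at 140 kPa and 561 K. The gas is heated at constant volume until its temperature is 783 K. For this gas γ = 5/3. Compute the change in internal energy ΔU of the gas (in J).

14100 J

V₁ = nRT₁/P₁ = 5.10×8.314×561/140 = 170 L.
Isochoric: V stays 170 L; P/T = const ⇒ T₂ = 783 K, P₂ = 195 kPa.
For an ideal gas ΔU = nCvΔT with Cv = (3/2)R = 12.5 J/(mol·K).
ΔU = 5.10×12.5×(783−561) = 14100 J.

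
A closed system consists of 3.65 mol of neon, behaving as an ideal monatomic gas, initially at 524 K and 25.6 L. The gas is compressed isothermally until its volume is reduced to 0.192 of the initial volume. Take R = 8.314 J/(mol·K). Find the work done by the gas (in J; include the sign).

-26200 J

P₁ = nRT₁/V₁ = 3.65×8.314×524/25.6 = 621 kPa.
Isothermal: T stays 524 K; PV = const ⇒ V₂ = 4.92 L, P₂ = 3240 kPa.
W = nRT ln(V₂/V₁) = 3.65×8.314×524×ln(0.192) = -26200 J.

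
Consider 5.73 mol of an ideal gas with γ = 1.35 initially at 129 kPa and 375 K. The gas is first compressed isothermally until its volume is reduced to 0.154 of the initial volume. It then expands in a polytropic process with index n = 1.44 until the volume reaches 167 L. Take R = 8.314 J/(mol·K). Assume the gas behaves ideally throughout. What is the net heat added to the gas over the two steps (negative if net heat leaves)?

-39600 J

V₁ = nRT₁/P₁ = 5.73×8.314×375/129 = 138 L.
Step 1 — Isothermal: T stays 375 K; PV = const ⇒ V₂ = 21.3 L, P₂ = 838 kPa.
ΔU = 0 (ideal gas, T constant).
W = nRT ln(V₂/V₁) = 5.73×8.314×375×ln(0.154) = -33400 J.
Q = ΔU + W = -33400 J.
State after step 1: P = 838 kPa, V = 21.3 L, T = 375 K.
Step 2 — Polytropic n=1.44: T₂ = T₁(V₁/V₂)^(n−1) = 375×(0.128)^0.44 = 152 K; P₂ = P₁(V₁/V₂)^n = 43.3 kPa.
W = (P₁V₁−P₂V₂)/(n−1) = (838×21.3−43.3×167)/0.44 = 24200 J.
ΔU = nCvΔT = 5.73×23.8×(152−375) = -30400 J.
Q = ΔU + W = -6220 J.
Net over both steps: W = -9240 J, Q = -39600 J, ΔU = -30400 J.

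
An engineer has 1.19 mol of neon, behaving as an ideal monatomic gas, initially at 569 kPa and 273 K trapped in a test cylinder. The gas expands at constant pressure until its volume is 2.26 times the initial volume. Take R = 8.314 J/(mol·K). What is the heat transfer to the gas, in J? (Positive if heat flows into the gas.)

8510 J

V₁ = nRT₁/P₁ = 1.19×8.314×273/569 = 4.75 L.
Isobaric: P stays 569 kPa; V/T = const ⇒ T₂ = 617 K, V₂ = 10.7 L.
W = PΔV = 569×(10.7−4.75) kPa·L = 3400 J.
ΔU = nCvΔT = 1.19×12.5×(617−273) = 5100 J.
Q = ΔU + W = nCpΔT = 8510 J.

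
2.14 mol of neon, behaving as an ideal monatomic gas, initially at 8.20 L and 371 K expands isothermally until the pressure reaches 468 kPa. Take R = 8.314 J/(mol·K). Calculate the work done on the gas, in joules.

P₁ = nRT₁/V₁ = 2.14×8.314×371/8.20 = 805 kPa.
Isothermal: T stays 371 K; PV = const ⇒ V₂ = 14.1 L, P₂ = 468 kPa.
W = nRT ln(V₂/V₁) = 2.14×8.314×371×ln(1.72) = 3580 J.
Work done on the gas = −W_by = -3580 J.

-3580 J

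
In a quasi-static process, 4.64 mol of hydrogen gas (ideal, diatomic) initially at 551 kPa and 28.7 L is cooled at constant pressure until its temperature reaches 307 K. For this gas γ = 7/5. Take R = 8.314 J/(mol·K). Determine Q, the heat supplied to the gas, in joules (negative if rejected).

T₁ = P₁V₁/(nR) = 551×28.7/(4.64×8.314) = 410 K.
Isobaric: P stays 551 kPa; V/T = const ⇒ T₂ = 307 K, V₂ = 21.5 L.
W = PΔV = 551×(21.5−28.7) kPa·L = -3970 J.
ΔU = nCvΔT = 4.64×20.8×(307−410) = -9930 J.
Q = ΔU + W = nCpΔT = -13900 J.

-13900 J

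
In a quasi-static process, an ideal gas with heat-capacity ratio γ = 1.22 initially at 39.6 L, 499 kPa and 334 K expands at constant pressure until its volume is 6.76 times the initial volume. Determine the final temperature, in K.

2260 K

Isobaric: P stays 499 kPa; V/T = const ⇒ T₂ = 2260 K, V₂ = 268 L.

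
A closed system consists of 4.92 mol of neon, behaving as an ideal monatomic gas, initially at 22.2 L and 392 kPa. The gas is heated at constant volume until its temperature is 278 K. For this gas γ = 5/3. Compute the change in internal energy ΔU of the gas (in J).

4000 J

T₁ = P₁V₁/(nR) = 392×22.2/(4.92×8.314) = 213 K.
Isochoric: V stays 22.2 L; P/T = const ⇒ T₂ = 278 K, P₂ = 512 kPa.
For an ideal gas ΔU = nCvΔT with Cv = (3/2)R = 12.5 J/(mol·K).
ΔU = 4.92×12.5×(278−213) = 4000 J.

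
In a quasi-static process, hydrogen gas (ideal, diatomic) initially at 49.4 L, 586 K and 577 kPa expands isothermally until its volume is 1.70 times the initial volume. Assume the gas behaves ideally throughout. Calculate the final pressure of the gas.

339 kPa

Isothermal: T stays 586 K; PV = const ⇒ V₂ = 84.0 L, P₂ = 339 kPa.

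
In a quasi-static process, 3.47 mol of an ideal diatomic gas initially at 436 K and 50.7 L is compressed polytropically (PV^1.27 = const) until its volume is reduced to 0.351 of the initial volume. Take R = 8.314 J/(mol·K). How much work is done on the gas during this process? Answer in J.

P₁ = nRT₁/V₁ = 3.47×8.314×436/50.7 = 248 kPa.
Polytropic n=1.27: T₂ = T₁(V₁/V₂)^(n−1) = 436×(2.85)^0.27 = 578 K; P₂ = P₁(V₁/V₂)^n = 938 kPa.
W = (P₁V₁−P₂V₂)/(n−1) = (248×50.7−938×17.8)/0.27 = -15200 J.
Work done on the gas = −W_by = 15200 J.

15200 J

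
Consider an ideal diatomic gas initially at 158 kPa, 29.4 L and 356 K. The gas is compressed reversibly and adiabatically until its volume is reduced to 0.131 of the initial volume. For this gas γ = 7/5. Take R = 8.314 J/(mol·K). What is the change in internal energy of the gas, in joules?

14600 J

n = P₁V₁/(RT₁) = 158×29.4/(8.314×356) = 1.57 mol.
Adiabatic: TV^(γ−1) = const ⇒ T₂ = 356×(7.63)^0.400 = 803 K; PV^γ = const ⇒ P₂ = 2720 kPa.
For an ideal gas ΔU = nCvΔT with Cv = (5/2)R = 20.8 J/(mol·K).
ΔU = 1.57×20.8×(803−356) = 14600 J.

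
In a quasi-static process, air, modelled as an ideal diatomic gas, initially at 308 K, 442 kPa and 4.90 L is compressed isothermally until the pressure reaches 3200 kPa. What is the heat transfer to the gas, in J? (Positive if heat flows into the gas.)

-4290 J

n = P₁V₁/(RT₁) = 442×4.90/(8.314×308) = 0.846 mol.
Isothermal: T stays 308 K; PV = const ⇒ V₂ = 0.677 L, P₂ = 3200 kPa.
ΔU = 0 (ideal gas, T constant).
W = nRT ln(V₂/V₁) = 0.846×8.314×308×ln(0.138) = -4290 J.
Q = ΔU + W = -4290 J.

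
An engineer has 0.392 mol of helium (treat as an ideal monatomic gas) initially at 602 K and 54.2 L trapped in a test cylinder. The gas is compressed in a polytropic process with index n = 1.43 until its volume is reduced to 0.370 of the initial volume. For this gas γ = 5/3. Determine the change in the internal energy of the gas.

1570 J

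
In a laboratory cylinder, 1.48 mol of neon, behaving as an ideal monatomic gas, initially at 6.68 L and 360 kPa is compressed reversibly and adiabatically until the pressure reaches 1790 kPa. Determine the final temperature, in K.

371 K

T₁ = P₁V₁/(nR) = 360×6.68/(1.48×8.314) = 195 K.
Adiabatic: T₂/T₁ = (P₂/P₁)^((γ−1)/γ) ⇒ T₂ = 195×(4.97)^0.400 = 371 K; V₂ = 2.55 L.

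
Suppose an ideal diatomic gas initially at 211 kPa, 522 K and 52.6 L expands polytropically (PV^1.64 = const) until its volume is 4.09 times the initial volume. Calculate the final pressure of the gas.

Polytropic n=1.64: T₂ = T₁(V₁/V₂)^(n−1) = 522×(0.244)^0.64 = 212 K; P₂ = P₁(V₁/V₂)^n = 20.9 kPa.

20.9 kPa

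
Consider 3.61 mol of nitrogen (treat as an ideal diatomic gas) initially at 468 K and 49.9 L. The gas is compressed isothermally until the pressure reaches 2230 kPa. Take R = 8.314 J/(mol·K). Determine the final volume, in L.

6.30 L

P₁ = nRT₁/V₁ = 3.61×8.314×468/49.9 = 281 kPa.
Isothermal: T stays 468 K; PV = const ⇒ V₂ = 6.30 L, P₂ = 2230 kPa.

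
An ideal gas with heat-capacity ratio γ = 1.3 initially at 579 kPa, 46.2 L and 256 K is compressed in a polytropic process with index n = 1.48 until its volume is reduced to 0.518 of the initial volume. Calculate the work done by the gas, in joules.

-20700 J

n = P₁V₁/(RT₁) = 579×46.2/(8.314×256) = 12.6 mol.
Polytropic n=1.48: T₂ = T₁(V₁/V₂)^(n−1) = 256×(1.93)^0.48 = 351 K; P₂ = P₁(V₁/V₂)^n = 1530 kPa.
W = (P₁V₁−P₂V₂)/(n−1) = (579×46.2−1530×23.9)/0.48 = -20700 J.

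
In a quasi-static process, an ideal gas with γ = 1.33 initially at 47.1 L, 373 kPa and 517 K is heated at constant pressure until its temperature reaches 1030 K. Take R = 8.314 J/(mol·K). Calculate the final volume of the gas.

93.8 L

Isobaric: P stays 373 kPa; V/T = const ⇒ T₂ = 1030 K, V₂ = 93.8 L.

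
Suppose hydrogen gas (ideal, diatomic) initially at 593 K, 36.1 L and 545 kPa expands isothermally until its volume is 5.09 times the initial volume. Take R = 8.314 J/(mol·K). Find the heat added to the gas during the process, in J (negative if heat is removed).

n = P₁V₁/(RT₁) = 545×36.1/(8.314×593) = 3.99 mol.
Isothermal: T stays 593 K; PV = const ⇒ V₂ = 184 L, P₂ = 107 kPa.
ΔU = 0 (ideal gas, T constant).
W = nRT ln(V₂/V₁) = 3.99×8.314×593×ln(5.09) = 32000 J.
Q = ΔU + W = 32000 J.

32000 J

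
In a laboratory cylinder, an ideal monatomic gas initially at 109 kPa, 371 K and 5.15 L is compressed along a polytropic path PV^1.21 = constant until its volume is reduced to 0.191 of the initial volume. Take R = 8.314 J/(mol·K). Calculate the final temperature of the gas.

Polytropic n=1.21: T₂ = T₁(V₁/V₂)^(n−1) = 371×(5.24)^0.21 = 525 K; P₂ = P₁(V₁/V₂)^n = 808 kPa.

525 K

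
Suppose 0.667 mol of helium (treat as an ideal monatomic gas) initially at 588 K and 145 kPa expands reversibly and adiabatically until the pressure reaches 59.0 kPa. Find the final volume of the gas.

38.6 L

V₁ = nRT₁/P₁ = 0.667×8.314×588/145 = 22.5 L.
Adiabatic: T₂/T₁ = (P₂/P₁)^((γ−1)/γ) ⇒ T₂ = 588×(0.407)^0.400 = 410 K; V₂ = 38.6 L.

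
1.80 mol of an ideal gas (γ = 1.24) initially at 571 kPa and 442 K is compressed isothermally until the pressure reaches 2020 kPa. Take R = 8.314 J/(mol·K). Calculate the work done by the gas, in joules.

V₁ = nRT₁/P₁ = 1.80×8.314×442/571 = 11.6 L.
Isothermal: T stays 442 K; PV = const ⇒ V₂ = 3.27 L, P₂ = 2020 kPa.
W = nRT ln(V₂/V₁) = 1.80×8.314×442×ln(0.283) = -8360 J.

-8360 J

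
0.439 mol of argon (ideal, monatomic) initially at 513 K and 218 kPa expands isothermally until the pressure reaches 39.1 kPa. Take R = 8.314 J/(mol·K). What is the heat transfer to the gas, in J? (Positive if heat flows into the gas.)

V₁ = nRT₁/P₁ = 0.439×8.314×513/218 = 8.59 L.
Isothermal: T stays 513 K; PV = const ⇒ V₂ = 47.9 L, P₂ = 39.1 kPa.
ΔU = 0 (ideal gas, T constant).
W = nRT ln(V₂/V₁) = 0.439×8.314×513×ln(5.58) = 3220 J.
Q = ΔU + W = 3220 J.

3220 J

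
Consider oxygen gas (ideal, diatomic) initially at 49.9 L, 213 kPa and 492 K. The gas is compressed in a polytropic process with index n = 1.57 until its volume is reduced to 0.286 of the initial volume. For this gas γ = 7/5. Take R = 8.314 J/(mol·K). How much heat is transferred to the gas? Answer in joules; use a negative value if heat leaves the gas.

n = P₁V₁/(RT₁) = 213×49.9/(8.314×492) = 2.60 mol.
Polytropic n=1.57: T₂ = T₁(V₁/V₂)^(n−1) = 492×(3.50)^0.57 = 1000 K; P₂ = P₁(V₁/V₂)^n = 1520 kPa.
W = (P₁V₁−P₂V₂)/(n−1) = (213×49.9−1520×14.3)/0.57 = -19400 J.
ΔU = nCvΔT = 2.60×20.8×(1000−492) = 27700 J.
Q = ΔU + W = 8250 J.

8250 J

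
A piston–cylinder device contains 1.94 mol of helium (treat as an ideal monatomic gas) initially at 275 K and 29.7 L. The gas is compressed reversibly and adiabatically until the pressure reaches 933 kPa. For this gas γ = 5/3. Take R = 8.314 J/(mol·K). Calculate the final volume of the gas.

9.89 L

P₁ = nRT₁/V₁ = 1.94×8.314×275/29.7 = 149 kPa.
Adiabatic: T₂/T₁ = (P₂/P₁)^((γ−1)/γ) ⇒ T₂ = 275×(6.25)^0.400 = 572 K; V₂ = 9.89 L.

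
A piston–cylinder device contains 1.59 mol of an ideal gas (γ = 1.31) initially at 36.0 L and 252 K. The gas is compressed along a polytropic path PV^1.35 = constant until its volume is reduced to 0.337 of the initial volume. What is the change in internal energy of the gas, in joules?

P₁ = nRT₁/V₁ = 1.59×8.314×252/36.0 = 92.5 kPa.
Polytropic n=1.35: T₂ = T₁(V₁/V₂)^(n−1) = 252×(2.97)^0.35 = 369 K; P₂ = P₁(V₁/V₂)^n = 402 kPa.
For an ideal gas ΔU = nCvΔT with Cv = R/(γ−1) = 26.8 J/(mol·K).
ΔU = 1.59×26.8×(369−252) = 4980 J.

4980 J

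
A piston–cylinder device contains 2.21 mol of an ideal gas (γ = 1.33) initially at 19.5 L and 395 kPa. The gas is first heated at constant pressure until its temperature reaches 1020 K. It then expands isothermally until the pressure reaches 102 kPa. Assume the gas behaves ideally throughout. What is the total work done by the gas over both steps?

T₁ = P₁V₁/(nR) = 395×19.5/(2.21×8.314) = 419 K.
Step 1 — Isobaric: P stays 395 kPa; V/T = const ⇒ T₂ = 1020 K, V₂ = 47.4 L.
W = PΔV = 395×(47.4−19.5) kPa·L = 11000 J.
ΔU = nCvΔT = 2.21×25.2×(1020−419) = 33500 J.
Q = ΔU + W = nCpΔT = 44500 J.
State after step 1: P = 395 kPa, V = 47.4 L, T = 1020 K.
Step 2 — Isothermal: T stays 1020 K; PV = const ⇒ V₂ = 184 L, P₂ = 102 kPa.
ΔU = 0 (ideal gas, T constant).
W = nRT ln(V₂/V₁) = 2.21×8.314×1020×ln(3.87) = 25400 J.
Q = ΔU + W = 25400 J.
Net over both steps: W = 36400 J, Q = 69900 J, ΔU = 33500 J.

36400 J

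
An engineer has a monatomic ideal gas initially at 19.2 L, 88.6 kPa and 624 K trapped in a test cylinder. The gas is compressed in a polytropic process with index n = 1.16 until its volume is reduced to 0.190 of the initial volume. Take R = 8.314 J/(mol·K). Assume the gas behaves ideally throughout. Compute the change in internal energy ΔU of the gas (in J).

777 J

n = P₁V₁/(RT₁) = 88.6×19.2/(8.314×624) = 0.328 mol.
Polytropic n=1.16: T₂ = T₁(V₁/V₂)^(n−1) = 624×(5.26)^0.16 = 814 K; P₂ = P₁(V₁/V₂)^n = 608 kPa.
For an ideal gas ΔU = nCvΔT with Cv = (3/2)R = 12.5 J/(mol·K).
ΔU = 0.328×12.5×(814−624) = 777 J.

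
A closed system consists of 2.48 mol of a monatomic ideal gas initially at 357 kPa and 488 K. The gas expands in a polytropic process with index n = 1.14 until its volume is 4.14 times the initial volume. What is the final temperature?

V₁ = nRT₁/P₁ = 2.48×8.314×488/357 = 28.2 L.
Polytropic n=1.14: T₂ = T₁(V₁/V₂)^(n−1) = 488×(0.242)^0.14 = 400 K; P₂ = P₁(V₁/V₂)^n = 70.7 kPa.

400 K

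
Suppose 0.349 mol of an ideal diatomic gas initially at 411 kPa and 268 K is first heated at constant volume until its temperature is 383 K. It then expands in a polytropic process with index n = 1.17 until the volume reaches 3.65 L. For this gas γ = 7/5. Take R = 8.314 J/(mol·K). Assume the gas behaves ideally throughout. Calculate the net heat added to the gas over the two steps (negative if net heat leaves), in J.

V₁ = nRT₁/P₁ = 0.349×8.314×268/411 = 1.89 L.
Step 1 — Isochoric: V stays 1.89 L; P/T = const ⇒ T₂ = 383 K, P₂ = 587 kPa.
W = 0 (no volume change).
ΔU = nCvΔT = 0.349×20.8×(383−268) = 834 J.
Q = ΔU = 834 J.
State after step 1: P = 587 kPa, V = 1.89 L, T = 383 K.
Step 2 — Polytropic n=1.17: T₂ = T₁(V₁/V₂)^(n−1) = 383×(0.518)^0.17 = 343 K; P₂ = P₁(V₁/V₂)^n = 272 kPa.
W = (P₁V₁−P₂V₂)/(n−1) = (587×1.89−272×3.65)/0.17 = 691 J.
ΔU = nCvΔT = 0.349×20.8×(343−383) = -294 J.
Q = ΔU + W = 397 J.
Net over both steps: W = 691 J, Q = 1230 J, ΔU = 541 J.

1230 J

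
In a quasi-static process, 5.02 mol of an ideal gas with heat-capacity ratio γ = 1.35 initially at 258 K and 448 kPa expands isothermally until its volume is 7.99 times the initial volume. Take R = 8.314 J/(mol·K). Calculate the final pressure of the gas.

V₁ = nRT₁/P₁ = 5.02×8.314×258/448 = 24.0 L.
Isothermal: T stays 258 K; PV = const ⇒ V₂ = 192 L, P₂ = 56.1 kPa.

56.1 kPa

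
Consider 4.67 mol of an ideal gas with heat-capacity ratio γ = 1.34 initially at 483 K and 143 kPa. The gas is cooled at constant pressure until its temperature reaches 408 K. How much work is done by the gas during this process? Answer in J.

V₁ = nRT₁/P₁ = 4.67×8.314×483/143 = 131 L.
Isobaric: P stays 143 kPa; V/T = const ⇒ T₂ = 408 K, V₂ = 111 L.
W = PΔV = 143×(111−131) kPa·L = -2910 J.

-2910 J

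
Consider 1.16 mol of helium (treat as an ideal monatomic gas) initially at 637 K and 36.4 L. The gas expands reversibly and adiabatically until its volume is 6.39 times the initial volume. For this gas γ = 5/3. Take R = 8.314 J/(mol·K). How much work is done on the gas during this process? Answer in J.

P₁ = nRT₁/V₁ = 1.16×8.314×637/36.4 = 169 kPa.
Adiabatic: TV^(γ−1) = const ⇒ T₂ = 637×(0.156)^0.667 = 185 K; PV^γ = const ⇒ P₂ = 7.67 kPa.
ΔU = nCvΔT = 1.16×12.5×(185−637) = -6540 J.
Q = 0 for an adiabatic process, so W = −ΔU = 6540 J.
Work done on the gas = −W_by = -6540 J.

-6540 J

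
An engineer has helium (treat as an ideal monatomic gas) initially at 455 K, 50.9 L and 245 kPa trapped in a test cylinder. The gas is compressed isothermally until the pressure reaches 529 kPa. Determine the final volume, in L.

23.6 L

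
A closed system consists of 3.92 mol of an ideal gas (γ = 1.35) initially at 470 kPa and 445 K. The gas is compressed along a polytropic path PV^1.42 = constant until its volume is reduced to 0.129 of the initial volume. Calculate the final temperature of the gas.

1050 K

V₁ = nRT₁/P₁ = 3.92×8.314×445/470 = 30.9 L.
Polytropic n=1.42: T₂ = T₁(V₁/V₂)^(n−1) = 445×(7.75)^0.42 = 1050 K; P₂ = P₁(V₁/V₂)^n = 8610 kPa.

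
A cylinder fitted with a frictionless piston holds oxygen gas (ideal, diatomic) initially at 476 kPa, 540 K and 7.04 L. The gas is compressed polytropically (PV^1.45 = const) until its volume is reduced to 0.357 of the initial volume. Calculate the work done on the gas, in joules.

4390 J

n = P₁V₁/(RT₁) = 476×7.04/(8.314×540) = 0.746 mol.
Polytropic n=1.45: T₂ = T₁(V₁/V₂)^(n−1) = 540×(2.80)^0.45 = 858 K; P₂ = P₁(V₁/V₂)^n = 2120 kPa.
W = (P₁V₁−P₂V₂)/(n−1) = (476×7.04−2120×2.51)/0.45 = -4390 J.
Work done on the gas = −W_by = 4390 J.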